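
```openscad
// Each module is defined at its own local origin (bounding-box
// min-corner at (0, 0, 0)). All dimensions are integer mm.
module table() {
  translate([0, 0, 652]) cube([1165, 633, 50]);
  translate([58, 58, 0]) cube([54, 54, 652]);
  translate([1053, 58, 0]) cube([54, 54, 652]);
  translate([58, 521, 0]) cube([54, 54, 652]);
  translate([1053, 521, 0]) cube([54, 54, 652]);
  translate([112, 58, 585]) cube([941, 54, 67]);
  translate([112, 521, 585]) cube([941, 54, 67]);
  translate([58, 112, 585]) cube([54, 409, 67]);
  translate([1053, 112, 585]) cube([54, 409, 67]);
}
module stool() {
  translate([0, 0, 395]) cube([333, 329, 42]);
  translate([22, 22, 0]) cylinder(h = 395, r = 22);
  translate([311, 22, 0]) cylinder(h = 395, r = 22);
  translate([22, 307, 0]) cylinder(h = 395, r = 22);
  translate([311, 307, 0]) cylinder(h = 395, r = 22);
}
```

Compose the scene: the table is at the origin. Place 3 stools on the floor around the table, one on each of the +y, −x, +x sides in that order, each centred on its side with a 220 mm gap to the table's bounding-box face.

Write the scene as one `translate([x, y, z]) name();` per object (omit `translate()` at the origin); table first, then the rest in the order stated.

table();
translate([416, 853, 0]) stool();
translate([-553, 152, 0]) stool();
translate([1385, 152, 0]) stool();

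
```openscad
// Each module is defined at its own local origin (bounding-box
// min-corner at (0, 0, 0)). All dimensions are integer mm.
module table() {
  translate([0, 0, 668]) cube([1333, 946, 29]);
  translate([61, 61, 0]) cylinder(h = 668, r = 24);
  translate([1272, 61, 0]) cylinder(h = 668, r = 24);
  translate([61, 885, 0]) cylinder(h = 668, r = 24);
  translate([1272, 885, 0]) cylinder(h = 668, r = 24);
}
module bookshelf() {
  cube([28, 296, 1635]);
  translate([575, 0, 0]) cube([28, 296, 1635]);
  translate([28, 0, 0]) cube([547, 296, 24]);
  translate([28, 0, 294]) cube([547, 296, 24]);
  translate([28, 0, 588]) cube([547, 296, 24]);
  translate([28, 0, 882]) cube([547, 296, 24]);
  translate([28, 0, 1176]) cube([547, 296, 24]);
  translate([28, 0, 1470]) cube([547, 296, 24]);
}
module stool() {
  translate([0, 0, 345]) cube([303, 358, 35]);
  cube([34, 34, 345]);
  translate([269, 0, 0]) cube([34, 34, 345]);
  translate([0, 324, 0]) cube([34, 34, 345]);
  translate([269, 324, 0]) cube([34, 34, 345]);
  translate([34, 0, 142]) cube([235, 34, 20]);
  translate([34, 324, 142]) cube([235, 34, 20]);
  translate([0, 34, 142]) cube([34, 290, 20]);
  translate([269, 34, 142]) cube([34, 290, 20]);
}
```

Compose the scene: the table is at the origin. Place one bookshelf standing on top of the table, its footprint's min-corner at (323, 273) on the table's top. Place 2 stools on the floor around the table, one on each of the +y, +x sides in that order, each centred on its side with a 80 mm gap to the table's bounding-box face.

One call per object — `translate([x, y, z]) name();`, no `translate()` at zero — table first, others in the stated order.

table();
translate([323, 273, 697]) bookshelf();
translate([515, 1026, 0]) stool();
translate([1413, 294, 0]) stool();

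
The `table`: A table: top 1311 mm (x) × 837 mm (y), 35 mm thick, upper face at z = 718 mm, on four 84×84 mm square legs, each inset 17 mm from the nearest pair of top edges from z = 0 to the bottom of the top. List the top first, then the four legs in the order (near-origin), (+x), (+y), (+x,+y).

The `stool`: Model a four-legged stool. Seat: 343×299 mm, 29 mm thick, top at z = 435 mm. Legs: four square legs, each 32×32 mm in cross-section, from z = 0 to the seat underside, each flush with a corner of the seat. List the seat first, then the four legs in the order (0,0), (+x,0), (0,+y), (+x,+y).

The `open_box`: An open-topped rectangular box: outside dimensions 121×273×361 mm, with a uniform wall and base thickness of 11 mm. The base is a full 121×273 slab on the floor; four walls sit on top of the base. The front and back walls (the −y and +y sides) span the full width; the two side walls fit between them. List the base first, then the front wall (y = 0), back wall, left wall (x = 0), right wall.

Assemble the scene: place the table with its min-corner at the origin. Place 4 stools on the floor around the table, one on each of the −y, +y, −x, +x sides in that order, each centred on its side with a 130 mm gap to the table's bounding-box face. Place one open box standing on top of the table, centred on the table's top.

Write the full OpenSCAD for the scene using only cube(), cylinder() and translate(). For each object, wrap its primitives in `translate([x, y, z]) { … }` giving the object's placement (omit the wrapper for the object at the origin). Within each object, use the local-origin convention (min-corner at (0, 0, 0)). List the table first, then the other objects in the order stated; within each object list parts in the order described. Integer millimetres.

translate([0, 0, 683]) cube([1311, 837, 35]);
translate([17, 17, 0]) cube([84, 84, 683]);
translate([1210, 17, 0]) cube([84, 84, 683]);
translate([17, 736, 0]) cube([84, 84, 683]);
translate([1210, 736, 0]) cube([84, 84, 683]);
translate([484, -429, 0]) {
  translate([0, 0, 406]) cube([343, 299, 29]);
  cube([32, 32, 406]);
  translate([311, 0, 0]) cube([32, 32, 406]);
  translate([0, 267, 0]) cube([32, 32, 406]);
  translate([311, 267, 0]) cube([32, 32, 406]);
}
translate([484, 967, 0]) {
  translate([0, 0, 406]) cube([343, 299, 29]);
  cube([32, 32, 406]);
  translate([311, 0, 0]) cube([32, 32, 406]);
  translate([0, 267, 0]) cube([32, 32, 406]);
  translate([311, 267, 0]) cube([32, 32, 406]);
}
translate([-473, 269, 0]) {
  translate([0, 0, 406]) cube([343, 299, 29]);
  cube([32, 32, 406]);
  translate([311, 0, 0]) cube([32, 32, 406]);
  translate([0, 267, 0]) cube([32, 32, 406]);
  translate([311, 267, 0]) cube([32, 32, 406]);
}
translate([1441, 269, 0]) {
  translate([0, 0, 406]) cube([343, 299, 29]);
  cube([32, 32, 406]);
  translate([311, 0, 0]) cube([32, 32, 406]);
  translate([0, 267, 0]) cube([32, 32, 406]);
  translate([311, 267, 0]) cube([32, 32, 406]);
}
translate([595, 282, 718]) {
  cube([121, 273, 11]);
  translate([0, 0, 11]) cube([121, 11, 350]);
  translate([0, 262, 11]) cube([121, 11, 350]);
  translate([0, 11, 11]) cube([11, 251, 350]);
  translate([110, 11, 11]) cube([11, 251, 350]);
}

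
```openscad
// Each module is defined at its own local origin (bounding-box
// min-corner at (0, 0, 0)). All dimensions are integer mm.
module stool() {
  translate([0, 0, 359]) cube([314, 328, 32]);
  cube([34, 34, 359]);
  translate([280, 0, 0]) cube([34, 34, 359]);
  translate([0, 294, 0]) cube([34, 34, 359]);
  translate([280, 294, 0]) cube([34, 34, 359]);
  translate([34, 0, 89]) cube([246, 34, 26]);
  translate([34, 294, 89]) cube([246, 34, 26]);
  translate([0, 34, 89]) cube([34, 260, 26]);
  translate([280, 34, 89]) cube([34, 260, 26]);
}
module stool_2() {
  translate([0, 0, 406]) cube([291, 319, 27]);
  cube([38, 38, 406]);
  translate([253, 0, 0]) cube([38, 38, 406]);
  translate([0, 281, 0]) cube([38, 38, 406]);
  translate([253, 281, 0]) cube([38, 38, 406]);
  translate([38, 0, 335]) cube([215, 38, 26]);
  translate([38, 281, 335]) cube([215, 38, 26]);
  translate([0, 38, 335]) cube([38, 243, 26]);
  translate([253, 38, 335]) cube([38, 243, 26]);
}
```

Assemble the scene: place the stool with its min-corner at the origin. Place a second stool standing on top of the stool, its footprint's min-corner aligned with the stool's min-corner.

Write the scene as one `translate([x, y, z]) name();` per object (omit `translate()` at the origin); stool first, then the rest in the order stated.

stool();
translate([0, 0, 391]) stool_2();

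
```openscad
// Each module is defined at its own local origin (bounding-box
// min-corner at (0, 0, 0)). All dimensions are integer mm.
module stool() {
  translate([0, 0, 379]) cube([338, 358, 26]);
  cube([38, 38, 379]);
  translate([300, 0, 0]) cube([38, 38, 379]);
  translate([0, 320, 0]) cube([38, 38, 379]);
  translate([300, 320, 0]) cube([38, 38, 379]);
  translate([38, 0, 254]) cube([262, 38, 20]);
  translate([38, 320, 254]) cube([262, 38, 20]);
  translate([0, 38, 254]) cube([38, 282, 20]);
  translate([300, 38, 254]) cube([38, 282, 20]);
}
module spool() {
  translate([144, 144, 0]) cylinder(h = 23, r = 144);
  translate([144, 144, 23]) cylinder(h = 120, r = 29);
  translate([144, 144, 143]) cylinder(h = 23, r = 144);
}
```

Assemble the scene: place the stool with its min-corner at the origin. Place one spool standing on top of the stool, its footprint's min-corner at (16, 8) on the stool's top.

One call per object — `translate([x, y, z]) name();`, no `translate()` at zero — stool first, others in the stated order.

stool();
translate([16, 8, 405]) spool();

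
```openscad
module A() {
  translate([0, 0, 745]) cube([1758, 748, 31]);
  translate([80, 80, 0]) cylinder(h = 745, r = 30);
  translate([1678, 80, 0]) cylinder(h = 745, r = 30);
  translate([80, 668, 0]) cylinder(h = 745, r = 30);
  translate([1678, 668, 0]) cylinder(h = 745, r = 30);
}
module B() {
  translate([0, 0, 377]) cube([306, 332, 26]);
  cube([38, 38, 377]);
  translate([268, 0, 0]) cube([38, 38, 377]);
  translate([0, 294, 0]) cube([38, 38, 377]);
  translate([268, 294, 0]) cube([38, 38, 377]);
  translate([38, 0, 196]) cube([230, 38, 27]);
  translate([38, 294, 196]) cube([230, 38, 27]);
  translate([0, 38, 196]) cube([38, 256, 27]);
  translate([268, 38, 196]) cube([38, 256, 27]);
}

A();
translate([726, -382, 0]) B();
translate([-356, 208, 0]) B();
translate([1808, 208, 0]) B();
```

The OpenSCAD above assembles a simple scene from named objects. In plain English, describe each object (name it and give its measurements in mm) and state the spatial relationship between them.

A is a table: top 1758 mm (x) × 748 mm (y), 31 mm thick, upper face at z = 776 mm, on four round legs of 60 mm diameter, each leg's bounding box inset 50 mm from the nearest pair of top edges, running from z = 0 to the bottom of the top.

B is a four-legged stool. The seat is 306×332 mm, 26 mm thick, top at z = 403 mm. It stands on four square legs, each 38×38 mm in cross-section, from z = 0 to the seat underside, each flush with a corner of the seat. Four stretchers, 38 mm wide and 27 mm tall, connect adjacent legs with their undersides at z = 196 mm, each running between the inner faces of the legs it joins and aligned with the legs' outer faces on the other axis.

Three stools sit around the table at the −y, −x, +x sides.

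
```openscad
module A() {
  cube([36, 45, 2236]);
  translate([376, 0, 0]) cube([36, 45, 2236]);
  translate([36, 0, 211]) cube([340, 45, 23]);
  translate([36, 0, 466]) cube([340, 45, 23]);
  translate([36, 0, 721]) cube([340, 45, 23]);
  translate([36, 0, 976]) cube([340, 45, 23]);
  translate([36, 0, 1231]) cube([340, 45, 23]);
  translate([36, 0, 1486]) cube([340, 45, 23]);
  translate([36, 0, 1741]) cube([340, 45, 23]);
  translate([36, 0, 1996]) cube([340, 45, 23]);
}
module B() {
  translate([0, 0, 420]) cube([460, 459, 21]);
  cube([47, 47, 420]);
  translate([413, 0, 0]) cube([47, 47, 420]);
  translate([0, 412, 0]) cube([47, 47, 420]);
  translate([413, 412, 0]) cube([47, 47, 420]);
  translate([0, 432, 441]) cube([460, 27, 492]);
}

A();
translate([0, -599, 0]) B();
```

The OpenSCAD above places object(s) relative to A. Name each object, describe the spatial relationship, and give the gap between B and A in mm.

The chair's nearest face is 140 mm from the ladder's −y face.

A is a ladder. B is a chair. The chair is on the floor beside the ladder on its −y side. The gap between the chair and the ladder is 140 mm.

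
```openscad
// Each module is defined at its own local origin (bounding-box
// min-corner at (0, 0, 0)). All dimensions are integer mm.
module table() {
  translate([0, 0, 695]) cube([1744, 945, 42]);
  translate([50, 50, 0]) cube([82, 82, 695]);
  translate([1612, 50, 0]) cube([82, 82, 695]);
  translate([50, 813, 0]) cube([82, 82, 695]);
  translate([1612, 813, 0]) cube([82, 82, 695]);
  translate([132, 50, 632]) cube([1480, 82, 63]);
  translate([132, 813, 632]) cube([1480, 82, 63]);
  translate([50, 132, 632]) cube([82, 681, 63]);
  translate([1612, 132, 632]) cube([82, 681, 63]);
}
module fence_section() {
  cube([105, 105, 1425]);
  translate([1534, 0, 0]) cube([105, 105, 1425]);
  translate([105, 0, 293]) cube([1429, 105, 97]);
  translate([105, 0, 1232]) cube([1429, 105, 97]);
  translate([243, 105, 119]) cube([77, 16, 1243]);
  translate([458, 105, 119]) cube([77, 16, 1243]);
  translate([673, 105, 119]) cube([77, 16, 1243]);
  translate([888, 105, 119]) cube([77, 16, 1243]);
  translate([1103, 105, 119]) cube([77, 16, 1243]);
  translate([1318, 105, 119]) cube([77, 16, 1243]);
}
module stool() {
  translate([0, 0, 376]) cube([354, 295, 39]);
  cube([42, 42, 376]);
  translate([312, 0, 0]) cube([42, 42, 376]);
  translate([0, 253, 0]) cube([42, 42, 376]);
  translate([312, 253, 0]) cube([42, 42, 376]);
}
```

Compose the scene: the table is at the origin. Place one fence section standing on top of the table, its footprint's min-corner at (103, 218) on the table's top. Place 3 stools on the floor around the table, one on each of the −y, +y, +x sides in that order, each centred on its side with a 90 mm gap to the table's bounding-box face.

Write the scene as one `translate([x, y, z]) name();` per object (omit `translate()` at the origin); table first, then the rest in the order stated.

table();
translate([103, 218, 737]) fence_section();
translate([695, -385, 0]) stool();
translate([695, 1035, 0]) stool();
translate([1834, 325, 0]) stool();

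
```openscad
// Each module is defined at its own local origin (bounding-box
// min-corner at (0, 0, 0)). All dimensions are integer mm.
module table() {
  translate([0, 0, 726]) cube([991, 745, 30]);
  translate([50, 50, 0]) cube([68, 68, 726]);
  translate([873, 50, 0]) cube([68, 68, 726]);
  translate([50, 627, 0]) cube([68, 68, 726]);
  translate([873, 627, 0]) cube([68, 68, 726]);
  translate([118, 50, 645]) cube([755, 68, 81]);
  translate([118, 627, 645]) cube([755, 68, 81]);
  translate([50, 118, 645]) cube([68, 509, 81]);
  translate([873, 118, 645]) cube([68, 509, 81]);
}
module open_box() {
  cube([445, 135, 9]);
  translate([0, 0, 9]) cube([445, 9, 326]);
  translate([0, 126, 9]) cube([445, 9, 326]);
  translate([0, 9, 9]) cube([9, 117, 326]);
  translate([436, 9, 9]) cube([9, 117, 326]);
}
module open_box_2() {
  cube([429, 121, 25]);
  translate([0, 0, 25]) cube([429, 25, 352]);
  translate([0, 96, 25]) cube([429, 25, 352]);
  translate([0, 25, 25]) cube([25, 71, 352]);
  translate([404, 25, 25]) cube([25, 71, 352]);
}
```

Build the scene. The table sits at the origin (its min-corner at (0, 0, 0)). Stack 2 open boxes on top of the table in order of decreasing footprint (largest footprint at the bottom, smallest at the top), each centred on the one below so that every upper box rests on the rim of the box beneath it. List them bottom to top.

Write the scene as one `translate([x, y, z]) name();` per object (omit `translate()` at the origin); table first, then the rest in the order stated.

table();
translate([273, 305, 756]) open_box();
translate([281, 312, 1091]) open_box_2();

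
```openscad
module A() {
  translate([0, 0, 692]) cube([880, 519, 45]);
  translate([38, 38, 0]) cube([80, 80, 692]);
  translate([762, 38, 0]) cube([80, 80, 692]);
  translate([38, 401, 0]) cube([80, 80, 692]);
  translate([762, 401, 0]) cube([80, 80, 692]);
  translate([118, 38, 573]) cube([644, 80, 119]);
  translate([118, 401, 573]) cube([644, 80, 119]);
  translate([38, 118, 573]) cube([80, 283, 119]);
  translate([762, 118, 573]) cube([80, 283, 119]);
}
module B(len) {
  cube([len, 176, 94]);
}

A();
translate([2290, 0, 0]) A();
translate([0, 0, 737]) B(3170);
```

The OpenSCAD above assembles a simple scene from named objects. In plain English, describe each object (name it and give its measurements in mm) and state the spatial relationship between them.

A is a table with a 880×519 mm rectangular top, 45 mm thick, top surface at z = 737 mm, supported by four 80×80 mm square legs, each inset 38 mm from the nearest pair of top edges, running from the floor. Four apron rails, 80 mm thick and 119 mm tall, run between adjacent legs with their top edges flush with the underside of the top and their outer faces flush with the legs' outer faces.

B is a rectangular beam 3170 mm long (x), 176 mm deep (y), 94 mm thick (z).

The beam spans the tops of two tables placed 1410 mm apart, resting at z = 737 mm.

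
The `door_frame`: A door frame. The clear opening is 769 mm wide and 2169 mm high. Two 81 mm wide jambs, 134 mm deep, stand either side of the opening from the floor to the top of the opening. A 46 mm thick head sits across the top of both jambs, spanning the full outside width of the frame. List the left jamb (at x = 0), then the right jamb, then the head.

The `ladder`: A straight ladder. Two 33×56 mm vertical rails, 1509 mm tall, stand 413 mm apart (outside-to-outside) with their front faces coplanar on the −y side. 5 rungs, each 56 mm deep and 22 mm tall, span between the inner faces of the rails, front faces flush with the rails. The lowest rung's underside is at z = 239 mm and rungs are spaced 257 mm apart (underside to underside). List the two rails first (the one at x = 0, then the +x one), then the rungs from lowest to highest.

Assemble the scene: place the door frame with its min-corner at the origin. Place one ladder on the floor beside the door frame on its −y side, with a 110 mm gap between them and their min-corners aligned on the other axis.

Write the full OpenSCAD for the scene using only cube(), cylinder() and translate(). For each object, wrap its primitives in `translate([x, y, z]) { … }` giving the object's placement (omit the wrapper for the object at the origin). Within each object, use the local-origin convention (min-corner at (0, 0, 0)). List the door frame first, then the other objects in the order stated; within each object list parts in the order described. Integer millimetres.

cube([81, 134, 2169]);
translate([850, 0, 0]) cube([81, 134, 2169]);
translate([0, 0, 2169]) cube([931, 134, 46]);
translate([0, -166, 0]) {
  cube([33, 56, 1509]);
  translate([380, 0, 0]) cube([33, 56, 1509]);
  translate([33, 0, 239]) cube([347, 56, 22]);
  translate([33, 0, 496]) cube([347, 56, 22]);
  translate([33, 0, 753]) cube([347, 56, 22]);
  translate([33, 0, 1010]) cube([347, 56, 22]);
  translate([33, 0, 1267]) cube([347, 56, 22]);
}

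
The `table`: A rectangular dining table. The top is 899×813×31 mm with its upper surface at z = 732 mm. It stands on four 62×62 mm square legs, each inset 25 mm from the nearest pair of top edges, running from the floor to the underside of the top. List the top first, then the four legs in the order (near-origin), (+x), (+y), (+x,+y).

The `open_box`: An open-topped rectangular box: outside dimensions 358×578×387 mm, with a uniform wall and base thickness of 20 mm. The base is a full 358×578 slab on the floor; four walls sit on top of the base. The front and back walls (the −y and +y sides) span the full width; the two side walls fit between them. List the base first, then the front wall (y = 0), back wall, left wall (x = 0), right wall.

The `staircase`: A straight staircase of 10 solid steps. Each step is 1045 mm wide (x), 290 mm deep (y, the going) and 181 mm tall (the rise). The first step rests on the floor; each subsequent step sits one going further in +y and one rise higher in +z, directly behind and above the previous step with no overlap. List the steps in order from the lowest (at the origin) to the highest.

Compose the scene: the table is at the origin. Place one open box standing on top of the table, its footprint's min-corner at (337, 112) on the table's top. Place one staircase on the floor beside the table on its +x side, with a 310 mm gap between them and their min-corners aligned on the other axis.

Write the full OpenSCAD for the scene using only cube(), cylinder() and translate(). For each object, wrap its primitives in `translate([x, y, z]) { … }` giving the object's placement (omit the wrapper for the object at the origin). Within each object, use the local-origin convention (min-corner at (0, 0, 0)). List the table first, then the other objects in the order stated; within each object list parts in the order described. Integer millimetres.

translate([0, 0, 701]) cube([899, 813, 31]);
translate([25, 25, 0]) cube([62, 62, 701]);
translate([812, 25, 0]) cube([62, 62, 701]);
translate([25, 726, 0]) cube([62, 62, 701]);
translate([812, 726, 0]) cube([62, 62, 701]);
translate([337, 112, 732]) {
  cube([358, 578, 20]);
  translate([0, 0, 20]) cube([358, 20, 367]);
  translate([0, 558, 20]) cube([358, 20, 367]);
  translate([0, 20, 20]) cube([20, 538, 367]);
  translate([338, 20, 20]) cube([20, 538, 367]);
}
translate([1209, 0, 0]) {
  cube([1045, 290, 181]);
  translate([0, 290, 181]) cube([1045, 290, 181]);
  translate([0, 580, 362]) cube([1045, 290, 181]);
  translate([0, 870, 543]) cube([1045, 290, 181]);
  translate([0, 1160, 724]) cube([1045, 290, 181]);
  translate([0, 1450, 905]) cube([1045, 290, 181]);
  translate([0, 1740, 1086]) cube([1045, 290, 181]);
  translate([0, 2030, 1267]) cube([1045, 290, 181]);
  translate([0, 2320, 1448]) cube([1045, 290, 181]);
  translate([0, 2610, 1629]) cube([1045, 290, 181]);
}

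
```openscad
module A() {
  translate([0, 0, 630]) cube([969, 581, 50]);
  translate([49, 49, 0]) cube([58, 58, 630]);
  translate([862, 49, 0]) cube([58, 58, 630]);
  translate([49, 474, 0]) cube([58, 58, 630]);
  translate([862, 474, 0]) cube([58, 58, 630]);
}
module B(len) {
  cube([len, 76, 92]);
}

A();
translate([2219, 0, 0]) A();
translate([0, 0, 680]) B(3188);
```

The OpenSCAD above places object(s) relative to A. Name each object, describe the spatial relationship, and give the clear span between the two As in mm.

Second table starts at x = 2219; first ends at x = 969; clear span = 2219 − 969 = 1250 mm.

A is a table. B is a beam. A beam spans the tops of two tables. The clear span between the two tables is 1250 mm.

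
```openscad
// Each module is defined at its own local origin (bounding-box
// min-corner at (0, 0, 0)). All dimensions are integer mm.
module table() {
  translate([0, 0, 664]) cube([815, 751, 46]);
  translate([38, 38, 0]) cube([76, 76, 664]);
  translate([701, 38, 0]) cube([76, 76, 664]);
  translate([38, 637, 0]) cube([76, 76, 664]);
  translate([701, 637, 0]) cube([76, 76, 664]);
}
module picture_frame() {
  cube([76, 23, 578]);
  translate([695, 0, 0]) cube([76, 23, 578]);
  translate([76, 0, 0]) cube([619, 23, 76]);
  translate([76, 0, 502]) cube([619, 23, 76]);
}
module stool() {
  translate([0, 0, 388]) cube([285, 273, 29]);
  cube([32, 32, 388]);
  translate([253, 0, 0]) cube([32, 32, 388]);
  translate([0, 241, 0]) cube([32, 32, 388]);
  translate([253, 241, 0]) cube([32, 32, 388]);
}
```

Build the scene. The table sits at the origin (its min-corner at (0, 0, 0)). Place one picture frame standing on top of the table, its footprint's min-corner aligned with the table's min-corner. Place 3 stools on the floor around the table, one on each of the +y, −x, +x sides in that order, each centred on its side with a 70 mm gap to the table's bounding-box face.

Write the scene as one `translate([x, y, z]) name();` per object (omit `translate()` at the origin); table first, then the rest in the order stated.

table();
translate([0, 0, 710]) picture_frame();
translate([265, 821, 0]) stool();
translate([-355, 239, 0]) stool();
translate([885, 239, 0]) stool();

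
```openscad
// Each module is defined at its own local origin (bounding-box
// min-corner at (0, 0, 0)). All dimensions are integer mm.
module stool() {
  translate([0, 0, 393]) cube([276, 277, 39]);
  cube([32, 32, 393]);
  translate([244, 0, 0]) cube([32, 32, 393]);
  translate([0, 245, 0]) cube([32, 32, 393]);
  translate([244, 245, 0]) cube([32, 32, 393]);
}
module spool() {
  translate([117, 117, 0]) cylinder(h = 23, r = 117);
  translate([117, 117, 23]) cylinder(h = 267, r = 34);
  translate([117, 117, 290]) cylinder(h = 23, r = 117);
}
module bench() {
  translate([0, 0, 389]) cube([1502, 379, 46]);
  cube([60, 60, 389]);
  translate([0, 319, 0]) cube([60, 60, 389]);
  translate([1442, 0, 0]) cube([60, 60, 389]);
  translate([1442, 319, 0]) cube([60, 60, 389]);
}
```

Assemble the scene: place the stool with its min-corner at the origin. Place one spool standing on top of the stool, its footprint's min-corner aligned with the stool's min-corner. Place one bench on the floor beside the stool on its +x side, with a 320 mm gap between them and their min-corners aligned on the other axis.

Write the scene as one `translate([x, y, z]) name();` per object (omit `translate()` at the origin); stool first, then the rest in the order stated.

stool();
translate([0, 0, 432]) spool();
translate([596, 0, 0]) bench();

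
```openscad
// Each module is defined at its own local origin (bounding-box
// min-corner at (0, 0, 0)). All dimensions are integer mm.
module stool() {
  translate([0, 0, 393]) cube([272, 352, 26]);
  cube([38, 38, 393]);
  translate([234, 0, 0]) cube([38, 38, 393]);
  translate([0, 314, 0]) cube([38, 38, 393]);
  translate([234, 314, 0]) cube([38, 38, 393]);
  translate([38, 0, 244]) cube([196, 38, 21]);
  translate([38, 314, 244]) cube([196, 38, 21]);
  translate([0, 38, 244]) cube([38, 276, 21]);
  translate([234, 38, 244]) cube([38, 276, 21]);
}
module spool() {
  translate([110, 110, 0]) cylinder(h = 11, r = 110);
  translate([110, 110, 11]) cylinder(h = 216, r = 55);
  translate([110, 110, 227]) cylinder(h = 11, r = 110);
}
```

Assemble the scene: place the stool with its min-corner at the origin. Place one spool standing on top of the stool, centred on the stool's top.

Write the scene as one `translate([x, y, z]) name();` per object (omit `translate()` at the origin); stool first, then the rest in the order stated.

stool();
translate([26, 66, 419]) spool();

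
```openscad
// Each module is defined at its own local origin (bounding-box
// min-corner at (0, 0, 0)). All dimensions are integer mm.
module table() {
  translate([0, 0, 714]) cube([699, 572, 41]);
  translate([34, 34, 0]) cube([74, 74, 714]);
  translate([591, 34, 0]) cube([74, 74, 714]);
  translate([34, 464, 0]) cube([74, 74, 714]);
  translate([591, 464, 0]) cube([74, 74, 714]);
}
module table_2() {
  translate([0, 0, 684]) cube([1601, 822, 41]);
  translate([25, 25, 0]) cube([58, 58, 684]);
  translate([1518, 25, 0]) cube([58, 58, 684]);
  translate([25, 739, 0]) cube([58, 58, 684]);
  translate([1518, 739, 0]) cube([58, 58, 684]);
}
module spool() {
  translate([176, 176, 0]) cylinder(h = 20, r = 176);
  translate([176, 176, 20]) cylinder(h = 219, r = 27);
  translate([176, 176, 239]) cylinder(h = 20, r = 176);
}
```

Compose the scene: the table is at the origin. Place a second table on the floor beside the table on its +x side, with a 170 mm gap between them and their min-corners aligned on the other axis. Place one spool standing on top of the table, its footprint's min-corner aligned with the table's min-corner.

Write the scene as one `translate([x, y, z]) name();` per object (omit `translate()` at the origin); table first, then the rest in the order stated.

table();
translate([869, 0, 0]) table_2();
translate([0, 0, 755]) spool();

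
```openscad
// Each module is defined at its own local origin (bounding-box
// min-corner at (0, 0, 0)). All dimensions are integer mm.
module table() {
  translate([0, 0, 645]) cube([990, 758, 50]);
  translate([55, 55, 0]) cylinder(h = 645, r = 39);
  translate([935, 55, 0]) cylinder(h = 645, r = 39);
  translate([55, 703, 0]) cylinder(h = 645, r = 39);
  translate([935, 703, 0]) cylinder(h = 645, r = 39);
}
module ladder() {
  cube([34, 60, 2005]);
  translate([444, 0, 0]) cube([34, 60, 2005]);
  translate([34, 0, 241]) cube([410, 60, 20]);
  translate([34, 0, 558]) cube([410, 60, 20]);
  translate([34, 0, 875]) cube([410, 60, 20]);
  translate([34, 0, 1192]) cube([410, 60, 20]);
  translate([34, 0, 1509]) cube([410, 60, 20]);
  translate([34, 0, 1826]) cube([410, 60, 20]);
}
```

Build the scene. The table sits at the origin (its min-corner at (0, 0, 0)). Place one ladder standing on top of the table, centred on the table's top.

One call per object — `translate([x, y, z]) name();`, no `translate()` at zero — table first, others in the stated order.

table();
translate([256, 349, 695]) ladder();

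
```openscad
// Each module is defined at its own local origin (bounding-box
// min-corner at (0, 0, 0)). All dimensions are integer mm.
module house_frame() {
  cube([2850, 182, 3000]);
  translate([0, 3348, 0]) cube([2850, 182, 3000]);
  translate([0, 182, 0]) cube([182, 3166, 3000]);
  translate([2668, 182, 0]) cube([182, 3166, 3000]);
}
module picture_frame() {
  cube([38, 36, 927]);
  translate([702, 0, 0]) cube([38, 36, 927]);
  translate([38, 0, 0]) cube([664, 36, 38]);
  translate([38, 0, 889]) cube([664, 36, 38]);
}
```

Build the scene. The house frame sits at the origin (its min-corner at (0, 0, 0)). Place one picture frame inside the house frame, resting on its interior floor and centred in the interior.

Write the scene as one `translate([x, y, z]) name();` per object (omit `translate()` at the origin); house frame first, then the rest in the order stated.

house_frame();
translate([1055, 1747, 0]) picture_frame();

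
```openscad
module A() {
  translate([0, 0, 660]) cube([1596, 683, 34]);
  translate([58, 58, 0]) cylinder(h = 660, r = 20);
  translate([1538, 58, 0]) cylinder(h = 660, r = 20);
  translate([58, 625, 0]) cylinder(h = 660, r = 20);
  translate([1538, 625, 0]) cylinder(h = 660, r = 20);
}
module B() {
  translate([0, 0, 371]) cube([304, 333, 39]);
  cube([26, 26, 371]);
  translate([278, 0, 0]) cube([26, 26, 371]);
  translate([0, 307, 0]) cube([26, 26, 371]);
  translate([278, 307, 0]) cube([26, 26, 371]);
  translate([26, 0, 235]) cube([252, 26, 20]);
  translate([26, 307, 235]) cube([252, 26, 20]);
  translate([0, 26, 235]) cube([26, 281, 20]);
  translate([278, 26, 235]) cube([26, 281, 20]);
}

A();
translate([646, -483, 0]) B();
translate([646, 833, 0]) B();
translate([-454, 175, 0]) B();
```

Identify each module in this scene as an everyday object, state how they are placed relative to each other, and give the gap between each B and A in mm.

Each stool's nearest face is 150 mm from the table's bounding box.

A is a table. B is a stool. Three stools sit around the table at the −y, +y, −x sides. The gap between each stool and the table is 150 mm.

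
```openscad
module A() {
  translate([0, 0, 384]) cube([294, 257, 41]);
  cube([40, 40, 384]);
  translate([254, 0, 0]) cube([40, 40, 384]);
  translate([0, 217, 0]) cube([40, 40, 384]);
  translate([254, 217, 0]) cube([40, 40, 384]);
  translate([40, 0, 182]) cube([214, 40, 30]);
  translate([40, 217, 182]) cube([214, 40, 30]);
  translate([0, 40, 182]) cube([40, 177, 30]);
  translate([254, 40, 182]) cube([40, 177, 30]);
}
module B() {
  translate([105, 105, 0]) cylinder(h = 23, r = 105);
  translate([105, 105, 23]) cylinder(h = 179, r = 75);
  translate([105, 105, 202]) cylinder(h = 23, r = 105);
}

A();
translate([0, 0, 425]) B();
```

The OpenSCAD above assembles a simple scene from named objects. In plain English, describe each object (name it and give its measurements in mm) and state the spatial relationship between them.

A is a four-legged stool. The seat is a 294×257×41 mm slab whose top surface is at z = 425 mm; four square legs, each 40×40 mm in cross-section, run from the floor (z = 0) to the underside of the seat, each flush with a corner of the seat. Four stretchers, 40 mm wide and 30 mm tall, connect adjacent legs with their undersides at z = 182 mm, each running between the inner faces of the legs it joins and aligned with the legs' outer faces on the other axis.

B is a spool: two coaxial disc flanges of radius 105 mm and thickness 23 mm, joined by a core cylinder of radius 75 mm and height 179 mm. The lower flange rests on z = 0 and the three cylinders share a vertical axis.

The spool is on top of the stool.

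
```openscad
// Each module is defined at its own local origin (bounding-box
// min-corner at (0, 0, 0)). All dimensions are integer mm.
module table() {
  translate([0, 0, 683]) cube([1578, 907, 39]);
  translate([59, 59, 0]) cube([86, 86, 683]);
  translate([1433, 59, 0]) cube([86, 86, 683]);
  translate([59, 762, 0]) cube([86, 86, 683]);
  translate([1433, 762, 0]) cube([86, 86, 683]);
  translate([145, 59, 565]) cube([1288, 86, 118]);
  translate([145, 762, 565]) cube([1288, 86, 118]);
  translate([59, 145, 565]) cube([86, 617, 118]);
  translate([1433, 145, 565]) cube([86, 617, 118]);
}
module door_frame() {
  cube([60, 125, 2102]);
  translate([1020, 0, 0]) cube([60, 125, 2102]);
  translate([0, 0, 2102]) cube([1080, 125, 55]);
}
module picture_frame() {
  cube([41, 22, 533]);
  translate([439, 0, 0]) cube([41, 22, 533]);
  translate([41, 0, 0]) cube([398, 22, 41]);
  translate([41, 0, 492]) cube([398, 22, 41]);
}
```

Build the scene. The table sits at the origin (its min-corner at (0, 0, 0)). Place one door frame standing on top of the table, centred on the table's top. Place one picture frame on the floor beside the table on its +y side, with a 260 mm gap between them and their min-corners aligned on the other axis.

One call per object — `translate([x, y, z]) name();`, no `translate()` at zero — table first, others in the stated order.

table();
translate([249, 391, 722]) door_frame();
translate([0, 1167, 0]) picture_frame();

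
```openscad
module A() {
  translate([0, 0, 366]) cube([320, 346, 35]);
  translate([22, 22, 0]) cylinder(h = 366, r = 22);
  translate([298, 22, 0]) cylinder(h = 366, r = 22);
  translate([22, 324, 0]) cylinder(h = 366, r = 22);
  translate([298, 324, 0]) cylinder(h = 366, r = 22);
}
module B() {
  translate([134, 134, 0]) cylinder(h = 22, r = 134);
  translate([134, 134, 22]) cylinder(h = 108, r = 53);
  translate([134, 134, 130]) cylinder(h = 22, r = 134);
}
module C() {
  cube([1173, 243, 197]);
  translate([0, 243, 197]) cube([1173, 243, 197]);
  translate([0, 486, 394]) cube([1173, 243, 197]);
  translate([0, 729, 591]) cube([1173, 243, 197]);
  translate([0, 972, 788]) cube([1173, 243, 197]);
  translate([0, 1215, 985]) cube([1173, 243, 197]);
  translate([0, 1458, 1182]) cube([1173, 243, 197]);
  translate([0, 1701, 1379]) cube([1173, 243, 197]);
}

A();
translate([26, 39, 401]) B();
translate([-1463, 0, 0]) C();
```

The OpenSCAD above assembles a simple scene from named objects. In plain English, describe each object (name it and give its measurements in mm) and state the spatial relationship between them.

A is a four-legged stool. The seat is 320×346 mm, 35 mm thick, top at z = 401 mm. It stands on four round legs, each 44 mm in diameter, from z = 0 to the seat underside, each leg's axis is inset half a diameter from the nearest pair of seat edges (so the leg's bounding box is flush with the corner).

B is a spool: two coaxial disc flanges of radius 134 mm and thickness 22 mm, joined by a core cylinder of radius 53 mm and height 108 mm. The lower flange rests on z = 0 and the three cylinders share a vertical axis.

C is a straight staircase of 8 solid steps. Each step is 1173 mm wide (x), 243 mm deep (y, the going) and 197 mm tall (the rise). The first step rests on the floor; each subsequent step sits one going further in +y and one rise higher in +z, directly behind and above the previous step with no overlap.

The spool is on top of the stool, centred. The staircase is on the floor beside the stool on its −x side.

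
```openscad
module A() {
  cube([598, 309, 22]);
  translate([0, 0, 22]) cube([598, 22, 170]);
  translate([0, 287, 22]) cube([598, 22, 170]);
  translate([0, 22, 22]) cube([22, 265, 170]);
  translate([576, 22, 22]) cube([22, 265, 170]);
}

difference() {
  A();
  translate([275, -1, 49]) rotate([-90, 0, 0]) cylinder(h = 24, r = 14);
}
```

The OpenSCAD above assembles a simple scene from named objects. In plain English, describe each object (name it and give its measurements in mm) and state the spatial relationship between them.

A is an open-topped rectangular box: outside dimensions 598×309×192 mm, with a uniform wall and base thickness of 22 mm. The base is a full 598×309 slab on the floor; four walls sit on top of the base. The front and back walls (the −y and +y sides) span the full width; the two side walls fit between them.

The open box has a circular hole of radius 14 mm through its front wall, centred at (x = 275, z = 49).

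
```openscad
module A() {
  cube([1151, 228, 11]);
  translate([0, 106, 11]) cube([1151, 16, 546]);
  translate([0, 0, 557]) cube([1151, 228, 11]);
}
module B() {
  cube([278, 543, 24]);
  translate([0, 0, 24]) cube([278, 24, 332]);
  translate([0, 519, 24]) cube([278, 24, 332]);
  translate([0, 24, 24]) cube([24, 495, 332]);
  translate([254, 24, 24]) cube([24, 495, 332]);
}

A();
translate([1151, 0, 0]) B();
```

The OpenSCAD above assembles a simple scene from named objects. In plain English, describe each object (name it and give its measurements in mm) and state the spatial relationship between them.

A is an I-beam lying along x, 1151 mm long. Overall section height 568 mm. Two flanges 228 mm wide (y) and 11 mm thick, one on the floor and one at the top; a web 16 mm thick runs between them, centred on the flange width.

B is an open-topped rectangular box: outside dimensions 278×543×356 mm, with a uniform wall and base thickness of 24 mm. The base is a full 278×543 slab on the floor; four walls sit on top of the base. The front and back walls (the −y and +y sides) span the full width; the two side walls fit between them.

The open box is against the I-beam's +x side, with their −y faces flush.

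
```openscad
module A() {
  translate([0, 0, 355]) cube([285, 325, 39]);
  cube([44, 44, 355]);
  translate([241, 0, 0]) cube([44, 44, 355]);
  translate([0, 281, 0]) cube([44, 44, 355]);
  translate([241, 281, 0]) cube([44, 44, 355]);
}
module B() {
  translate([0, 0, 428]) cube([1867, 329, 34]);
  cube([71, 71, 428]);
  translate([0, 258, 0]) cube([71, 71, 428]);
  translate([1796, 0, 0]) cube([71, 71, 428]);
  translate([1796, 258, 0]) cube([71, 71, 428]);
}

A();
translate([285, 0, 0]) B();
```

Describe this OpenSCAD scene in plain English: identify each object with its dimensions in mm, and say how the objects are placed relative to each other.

A is a simple wooden stool: a rectangular seat 285 mm (x) by 325 mm (y), 39 mm thick, top face at z = 394 mm, on four square legs, each 44×44 mm in cross-section. The legs rest on z = 0, each flush with a corner of the seat.

B is a long wooden bench with a 1867 mm (x) × 329 mm (y) seat, 34 mm thick, its top surface 462 mm above the floor. Four 71 mm square legs at the seat corners, flush with the edges, run from z = 0 to the seat underside.

The bench is against the stool's +x side, with their −y faces flush.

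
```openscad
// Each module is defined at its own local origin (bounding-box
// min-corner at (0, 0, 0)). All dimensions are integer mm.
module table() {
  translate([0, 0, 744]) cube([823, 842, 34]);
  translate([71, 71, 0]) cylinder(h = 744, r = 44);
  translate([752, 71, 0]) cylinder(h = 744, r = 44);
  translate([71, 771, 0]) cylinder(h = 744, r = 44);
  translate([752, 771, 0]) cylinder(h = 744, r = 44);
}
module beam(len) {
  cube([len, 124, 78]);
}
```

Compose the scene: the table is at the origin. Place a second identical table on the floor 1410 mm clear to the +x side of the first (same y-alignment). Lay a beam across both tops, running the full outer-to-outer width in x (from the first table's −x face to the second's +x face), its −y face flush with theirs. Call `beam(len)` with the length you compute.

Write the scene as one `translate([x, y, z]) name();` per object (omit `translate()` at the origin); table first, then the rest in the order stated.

table();
translate([2233, 0, 0]) table();
translate([0, 0, 778]) beam(3056);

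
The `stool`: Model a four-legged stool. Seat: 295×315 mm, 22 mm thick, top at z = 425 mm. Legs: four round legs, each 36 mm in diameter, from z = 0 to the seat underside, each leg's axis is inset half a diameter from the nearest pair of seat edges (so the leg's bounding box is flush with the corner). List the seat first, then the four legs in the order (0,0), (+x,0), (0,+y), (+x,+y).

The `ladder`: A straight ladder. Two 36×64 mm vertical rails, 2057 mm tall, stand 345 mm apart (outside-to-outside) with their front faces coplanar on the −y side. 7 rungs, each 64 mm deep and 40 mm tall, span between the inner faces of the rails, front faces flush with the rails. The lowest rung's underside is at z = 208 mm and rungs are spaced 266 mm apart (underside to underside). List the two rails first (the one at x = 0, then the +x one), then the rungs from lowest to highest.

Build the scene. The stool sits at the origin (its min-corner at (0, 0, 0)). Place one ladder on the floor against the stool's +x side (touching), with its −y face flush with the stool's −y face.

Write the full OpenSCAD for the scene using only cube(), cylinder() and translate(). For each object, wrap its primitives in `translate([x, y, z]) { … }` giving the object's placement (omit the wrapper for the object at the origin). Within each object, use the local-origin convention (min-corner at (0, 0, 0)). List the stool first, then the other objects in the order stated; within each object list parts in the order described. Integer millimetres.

translate([0, 0, 403]) cube([295, 315, 22]);
translate([18, 18, 0]) cylinder(h = 403, r = 18);
translate([277, 18, 0]) cylinder(h = 403, r = 18);
translate([18, 297, 0]) cylinder(h = 403, r = 18);
translate([277, 297, 0]) cylinder(h = 403, r = 18);
translate([295, 0, 0]) {
  cube([36, 64, 2057]);
  translate([309, 0, 0]) cube([36, 64, 2057]);
  translate([36, 0, 208]) cube([273, 64, 40]);
  translate([36, 0, 474]) cube([273, 64, 40]);
  translate([36, 0, 740]) cube([273, 64, 40]);
  translate([36, 0, 1006]) cube([273, 64, 40]);
  translate([36, 0, 1272]) cube([273, 64, 40]);
  translate([36, 0, 1538]) cube([273, 64, 40]);
  translate([36, 0, 1804]) cube([273, 64, 40]);
}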